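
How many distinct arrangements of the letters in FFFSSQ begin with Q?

10

With the first slot taken by Q, it remains to arrange the other 5 letters (FFFSS).
Those 5 letters have F appearing 3 times and S appearing twice, giving (5)!/(3!·2!) = 10.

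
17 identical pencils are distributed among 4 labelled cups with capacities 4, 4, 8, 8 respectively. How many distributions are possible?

Ignoring the caps, the number of non-negative solutions to x_1+…+x_4 = 17 is C(20,3) = 1140.
Subtract solutions that violate a single cap (substitute x_i' = x_i − (cap_i+1)): x_1 ≥ 5 gives C(15,3) = 455; x_2 ≥ 5 gives C(15,3) = 455; x_3 ≥ 9 gives C(11,3) = 165; x_4 ≥ 9 gives C(11,3) = 165. Together 1240.
Add back pairs where two caps are both exceeded: 120 + 20 + 20 + 20 + 20 + 0 = 200.
By inclusion–exclusion the count is 1140 − 1240 + 200 = 100.

100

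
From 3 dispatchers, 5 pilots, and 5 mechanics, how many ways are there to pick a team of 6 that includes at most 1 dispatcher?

966

Split by how many dispatchers are chosen (0 through 1).
Sum: C(3,0)·C(10,6) + C(3,1)·C(10,5) = 210 + 756 = 966.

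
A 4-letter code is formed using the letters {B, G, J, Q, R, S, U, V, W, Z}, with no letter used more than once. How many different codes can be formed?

5040

With no repetition, fill the 4 letters in order: 10 choices, then 9, down to 7.
That product is 10 × 9 × 8 × 7 = 5040.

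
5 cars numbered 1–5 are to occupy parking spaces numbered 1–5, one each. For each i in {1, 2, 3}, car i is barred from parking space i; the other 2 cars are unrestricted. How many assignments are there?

64

Let Aᵢ (for i ∈ {1, 2, 3}) be the placements that put car i in its forbidden parking space. Any j of these fix j positions, leaving (5−j)! ways to fill the rest, and there are C(3,j) ways to pick which j.
By inclusion–exclusion, the number of valid placements is Σ_{j=0}^{3} (−1)^j C(3,j)·(5−j)!.
Computing: 120 − 72 + 18 − 2 = 64.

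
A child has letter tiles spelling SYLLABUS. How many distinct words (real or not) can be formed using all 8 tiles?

Letter multiplicities in SYLLABUS: A×1, B×1, L×2, S×2, U×1, Y×1.
The number of distinct arrangements is 8!/(2!·2!) = 40320/4 = 10080.

10080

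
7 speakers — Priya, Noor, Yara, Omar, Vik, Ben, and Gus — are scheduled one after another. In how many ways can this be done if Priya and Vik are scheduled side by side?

1440

Glue Priya and Vik into one block (2 internal orders), leaving 6 units to arrange in a row.
So the count is 2·(6)! = 1440.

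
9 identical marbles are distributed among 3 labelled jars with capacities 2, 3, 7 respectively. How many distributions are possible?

By stars and bars, unrestricted non-negative solutions to x_1+…+x_3 = 9 number C(9+2,2) = 55.
Subtract solutions that violate a single cap (substitute x_i' = x_i − (cap_i+1)): x_1 ≥ 3 gives C(8,2) = 28; x_2 ≥ 4 gives C(7,2) = 21; x_3 ≥ 8 gives C(3,2) = 3. Together 52.
Add back pairs where two caps are both exceeded: 6 + 0 + 0 = 6.
By inclusion–exclusion the count is 55 − 52 + 6 = 9.

9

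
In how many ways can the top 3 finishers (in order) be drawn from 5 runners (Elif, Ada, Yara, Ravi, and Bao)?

60

There are 5 choices for 1st place, 4 for 2nd, and 3 for 3rd.
That gives 5 × 4 × 3 = 60.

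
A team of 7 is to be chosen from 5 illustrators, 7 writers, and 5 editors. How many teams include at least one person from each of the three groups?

17745

Unrestricted: C(17,7) = 19448 ways to pick any 7 of the 17.
Selections missing a whole group: no illustrators → C(12,7) = 792; no writers → C(10,7) = 120; no editors → C(12,7) = 792.
Add back selections omitting two groups (i.e. drawn from a single group): C(5,7) + C(7,7) + C(5,7) = 1.
By inclusion–exclusion: 19448 − 1704 + 1 = 17745.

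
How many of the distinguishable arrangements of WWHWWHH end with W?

20

With the last slot taken by W, it remains to arrange the other 6 letters (WHWWHH).
Those 6 letters have H appearing 3 times and W appearing 3 times, giving (6)!/(3!·3!) = 20.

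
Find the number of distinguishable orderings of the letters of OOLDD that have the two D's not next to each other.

There are 5!/(2!·2!) = 30 arrangements of OOLDD in total.
If the two D's are adjacent, glue them into one block, leaving 4 items to arrange: (4)!/(2!) = 12 ways.
Hence 30 − 12 = 18.

18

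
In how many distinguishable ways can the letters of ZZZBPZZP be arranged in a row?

168

The 8 letters of ZZZBPZZP have repeats: P appearing twice and Z appearing 5 times.
Dividing 8! = 40320 by 5!·2! = 240 for the repeated letters gives 168.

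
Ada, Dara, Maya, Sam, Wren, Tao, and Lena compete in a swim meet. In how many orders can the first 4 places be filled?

840

There are 7 choices for 1st place, 6 for 2nd, and so on down to 4 for position 4.
That gives 7 × 6 × 5 × 4 = 840.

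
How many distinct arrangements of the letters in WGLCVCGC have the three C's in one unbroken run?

Treat the 3 copies of C as a single block. The multiset to arrange is then {CCC, G, G, L, V, W}, 6 items in all.
That gives (6)!/(2!) = 360 arrangements.

360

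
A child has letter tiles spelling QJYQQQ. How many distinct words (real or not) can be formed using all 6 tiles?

30

The 6 letters of QJYQQQ have repeats: Q appearing 4 times.
Dividing 6! = 720 by 4! = 24 for the repeated letters gives 30.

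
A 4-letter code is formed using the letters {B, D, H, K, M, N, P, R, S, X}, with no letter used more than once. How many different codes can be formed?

With no repetition, fill the 4 letters in order: 10 choices, then 9, down to 7.
10 × 9 × 8 × 7 = 5040.

5040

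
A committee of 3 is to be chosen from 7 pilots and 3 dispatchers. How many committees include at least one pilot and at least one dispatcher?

Total 3-person selections from all 10: C(10,3) = 120.
Subtract selections that omit an entire group: no pilots → C(3,3) = 1; no dispatchers → C(7,3) = 35.
Both groups omitted at once is impossible, so 120 − 36 = 84.

84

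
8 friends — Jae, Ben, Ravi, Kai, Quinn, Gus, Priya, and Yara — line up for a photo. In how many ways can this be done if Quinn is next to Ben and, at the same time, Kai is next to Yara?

2880

Treat {Quinn,Ben} as one block (2 orders) and {Kai,Yara} as another (2 orders).
That leaves 6 units to arrange: 2 × 2 × 6! = 4 × 720 = 2880.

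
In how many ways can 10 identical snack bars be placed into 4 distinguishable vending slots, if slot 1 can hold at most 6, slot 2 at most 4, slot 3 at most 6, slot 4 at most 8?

By stars and bars, unrestricted non-negative solutions to x_1+…+x_4 = 10 number C(10+3,3) = 286.
Subtract solutions that violate a single cap (substitute x_i' = x_i − (cap_i+1)): x_1 ≥ 7 gives C(6,3) = 20; x_2 ≥ 5 gives C(8,3) = 56; x_3 ≥ 7 gives C(6,3) = 20; x_4 ≥ 9 gives C(4,3) = 4. Together 100.
No two caps can be exceeded simultaneously, so the pair terms are all 0.
By inclusion–exclusion the count is 286 − 100 + 0 = 186.

186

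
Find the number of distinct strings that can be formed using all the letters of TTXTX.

10

The 5 letters of TTXTX have repeats: T appearing 3 times and X appearing twice.
The number of distinct arrangements is 5!/(3!·2!) = 120/12 = 10.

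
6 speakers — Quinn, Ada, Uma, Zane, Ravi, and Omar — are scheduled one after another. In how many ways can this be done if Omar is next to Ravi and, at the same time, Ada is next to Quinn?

Treat {Omar,Ravi} as one block (2 orders) and {Ada,Quinn} as another (2 orders).
That leaves 4 units to arrange: 2 × 2 × 4! = 4 × 24 = 96.

96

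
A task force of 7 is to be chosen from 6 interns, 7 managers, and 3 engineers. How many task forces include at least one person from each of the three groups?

With no constraint there are C(16,7) = 11440 possible selections.
Subtract selections that omit an entire group: no interns → C(10,7) = 120; no managers → C(9,7) = 36; no engineers → C(13,7) = 1716.
Add back selections omitting two groups (i.e. drawn from a single group): C(6,7) + C(7,7) + C(3,7) = 1.
By inclusion–exclusion: 11440 − 1872 + 1 = 9569.

9569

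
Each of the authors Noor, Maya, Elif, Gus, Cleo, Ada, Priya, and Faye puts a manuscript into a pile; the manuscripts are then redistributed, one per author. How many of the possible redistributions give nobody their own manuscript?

14833

Count assignments avoiding every fixed point. For any j of the 8 authors fixed to their own manuscript, the other 8−j can be arranged in (8−j)! ways.
By inclusion–exclusion this is Σ_{j=0}^{8} (−1)^j C(8,j)·(8−j)!.
Computing: 40320 − 40320 + 20160 − 6720 + 1680 − 336 + 56 − 8 + 1 = 14833.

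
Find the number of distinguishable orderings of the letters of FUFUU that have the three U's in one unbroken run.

Treat the 3 copies of U as a single block. The multiset to arrange is then {UUU, F, F}, 3 items in all.
That gives (3)!/(2!) = 3 arrangements.

3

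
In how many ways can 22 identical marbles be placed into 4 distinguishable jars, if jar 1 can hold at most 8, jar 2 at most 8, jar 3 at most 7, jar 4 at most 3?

34

By stars and bars, unrestricted non-negative solutions to x_1+…+x_4 = 22 number C(22+3,3) = 2300.
Subtract solutions that violate a single cap (substitute x_i' = x_i − (cap_i+1)): x_1 ≥ 9 gives C(16,3) = 560; x_2 ≥ 9 gives C(16,3) = 560; x_3 ≥ 8 gives C(17,3) = 680; x_4 ≥ 4 gives C(21,3) = 1330. Together 3130.
Add back pairs where two caps are both exceeded: 35 + 56 + 220 + 56 + 220 + 286 = 873.
Subtract triples: 0 + 1 + 4 + 4 = 9.
By inclusion–exclusion the count is 2300 − 3130 + 873 − 9 = 34.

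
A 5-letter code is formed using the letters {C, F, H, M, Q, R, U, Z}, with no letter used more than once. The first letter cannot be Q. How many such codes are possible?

The first letter has 8−1 = 7 choices (anything except Q).
The remaining 4 letters are filled from the other 7 symbols without repetition: 7 × 6 × 5 × 4 = 840.
Total: 7 × 840 = 5880.

5880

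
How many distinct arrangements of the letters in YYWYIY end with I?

5

Fix I in the last position and arrange the remaining 5 letters.
Those 5 letters have Y appearing 4 times, giving (5)!/(4!) = 5.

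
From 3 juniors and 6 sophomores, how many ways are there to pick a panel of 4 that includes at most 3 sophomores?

Split by how many sophomores are chosen (0 through 3).
Sum: C(6,0)·C(3,4) + C(6,1)·C(3,3) + C(6,2)·C(3,2) + C(6,3)·C(3,1) = 0 + 6 + 45 + 60 = 111.

111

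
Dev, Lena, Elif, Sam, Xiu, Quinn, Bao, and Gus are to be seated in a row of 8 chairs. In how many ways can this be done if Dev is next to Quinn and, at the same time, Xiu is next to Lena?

2880

Treat {Dev,Quinn} as one block (2 orders) and {Xiu,Lena} as another (2 orders).
That leaves 6 units to arrange: 2 × 2 × 6! = 4 × 720 = 2880.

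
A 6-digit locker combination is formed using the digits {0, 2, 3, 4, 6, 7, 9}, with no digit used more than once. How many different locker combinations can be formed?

With no repetition, fill the 6 digits in order: 7 choices, then 6, down to 2.
That product is 7 × 6 × 5 × 4 × 3 × 2 = 5040.

5040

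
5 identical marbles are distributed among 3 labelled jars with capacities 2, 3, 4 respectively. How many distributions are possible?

11

Ignoring the caps, the number of non-negative solutions to x_1+…+x_3 = 5 is C(7,2) = 21.
Subtract solutions that violate a single cap (substitute x_i' = x_i − (cap_i+1)): x_1 ≥ 3 gives C(4,2) = 6; x_2 ≥ 4 gives C(3,2) = 3; x_3 ≥ 5 gives C(2,2) = 1. Together 10.
No two caps can be exceeded simultaneously, so the pair terms are all 0.
By inclusion–exclusion the count is 21 − 10 + 0 = 11.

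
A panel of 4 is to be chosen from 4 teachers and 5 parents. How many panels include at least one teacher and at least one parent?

120

With no constraint there are C(9,4) = 126 possible selections.
Selections missing a whole group: no teachers → C(5,4) = 5; no parents → C(4,4) = 1.
Both groups omitted at once is impossible, so 126 − 6 = 120.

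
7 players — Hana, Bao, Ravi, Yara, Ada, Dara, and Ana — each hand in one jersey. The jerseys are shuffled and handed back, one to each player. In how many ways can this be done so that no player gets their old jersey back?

1854

Let Aᵢ be the assignments in which player i gets their old jersey. We want the size of the complement of A₁∪…∪A_7.
By inclusion–exclusion this is Σ_{j=0}^{7} (−1)^j C(7,j)·(7−j)!.
Computing: 5040 − 5040 + 2520 − 840 + 210 − 42 + 7 − 1 = 1854.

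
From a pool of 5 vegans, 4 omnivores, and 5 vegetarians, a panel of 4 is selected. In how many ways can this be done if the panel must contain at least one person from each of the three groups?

Unrestricted: C(14,4) = 1001 ways to pick any 4 of the 14.
Subtract selections that omit an entire group: no vegans → C(9,4) = 126; no omnivores → C(10,4) = 210; no vegetarians → C(9,4) = 126.
Add back selections omitting two groups (i.e. drawn from a single group): C(5,4) + C(4,4) + C(5,4) = 11.
By inclusion–exclusion: 1001 − 462 + 11 = 550.

550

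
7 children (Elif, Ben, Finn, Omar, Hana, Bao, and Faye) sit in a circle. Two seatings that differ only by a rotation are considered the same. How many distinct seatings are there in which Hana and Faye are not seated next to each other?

All circular seatings of 7 people number (6)! = 720.
Those with Hana next to Faye: fuse the pair into one unit and seat 6 units around a circle — 2·(5)! = 240.
Subtracting, 720 − 240 = 480.

480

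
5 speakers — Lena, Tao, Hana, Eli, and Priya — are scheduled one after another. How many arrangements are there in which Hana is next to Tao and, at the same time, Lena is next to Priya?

24

Treat {Hana,Tao} as one block (2 orders) and {Lena,Priya} as another (2 orders).
That leaves 3 units to arrange: 2 × 2 × 3! = 4 × 6 = 24.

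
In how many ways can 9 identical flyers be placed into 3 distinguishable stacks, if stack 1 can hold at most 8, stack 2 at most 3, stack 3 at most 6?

Without the upper bounds there are C(11,2) = 55 ways to split 9 among 3 stacks.
Subtract solutions that violate a single cap (substitute x_i' = x_i − (cap_i+1)): x_1 ≥ 9 gives C(2,2) = 1; x_2 ≥ 4 gives C(7,2) = 21; x_3 ≥ 7 gives C(4,2) = 6. Together 28.
No two caps can be exceeded simultaneously, so the pair terms are all 0.
By inclusion–exclusion the count is 55 − 28 + 0 = 27.

27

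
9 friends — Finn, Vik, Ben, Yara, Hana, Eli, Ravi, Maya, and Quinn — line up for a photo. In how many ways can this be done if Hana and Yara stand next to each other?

Treat {Hana, Yara} as a single unit. There are 8 units to order, and the pair itself can be ordered 2 ways.
That gives 2 × 8! = 2 × 40320 = 80640.

80640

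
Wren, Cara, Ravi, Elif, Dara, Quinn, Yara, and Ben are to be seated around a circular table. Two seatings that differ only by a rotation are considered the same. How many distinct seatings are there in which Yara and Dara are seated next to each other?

1440

Treat {Yara, Dara} as one unit (2 internal orders) and seat the resulting 7 units around the table: (6)! circular arrangements.
So 2 × (6)! = 2 × 720 = 1440.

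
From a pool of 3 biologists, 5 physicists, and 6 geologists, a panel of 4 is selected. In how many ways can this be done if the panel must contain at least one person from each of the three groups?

Unrestricted: C(14,4) = 1001 ways to pick any 4 of the 14.
Subtract selections that omit an entire group: no biologists → C(11,4) = 330; no physicists → C(9,4) = 126; no geologists → C(8,4) = 70.
Add back selections omitting two groups (i.e. drawn from a single group): C(3,4) + C(5,4) + C(6,4) = 20.
By inclusion–exclusion: 1001 − 526 + 20 = 495.

495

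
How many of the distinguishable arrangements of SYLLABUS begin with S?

Fix S in the first position and arrange the remaining 7 letters.
Those 7 letters have L appearing twice, giving (7)!/(2!) = 2520.

2520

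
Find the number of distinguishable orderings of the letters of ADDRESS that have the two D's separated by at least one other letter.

900

Total arrangements of ADDRESS: 7!/(2!·2!) = 1260.
If the two D's are adjacent, glue them into one block, leaving 6 items to arrange: (6)!/(2!) = 360 ways.
Subtracting, 1260 − 360 = 900 arrangements keep the D's apart.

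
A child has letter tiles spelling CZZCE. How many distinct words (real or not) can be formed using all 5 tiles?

The 5 letters of CZZCE have repeats: C appearing twice and Z appearing twice.
So there are 5! / (2!·2!) = 30 distinguishable arrangements.

30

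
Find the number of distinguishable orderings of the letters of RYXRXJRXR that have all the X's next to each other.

Treat the 3 copies of X as a single block. The multiset to arrange is then {XXX, J, R, R, R, R, Y}, 7 items in all.
That gives (7)!/(4!) = 210 arrangements.

210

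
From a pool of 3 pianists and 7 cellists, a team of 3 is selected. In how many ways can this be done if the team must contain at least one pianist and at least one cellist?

84

With no constraint there are C(10,3) = 120 possible selections.
Subtract selections that omit an entire group: no pianists → C(7,3) = 35; no cellists → C(3,3) = 1.
Both groups omitted at once is impossible, so 120 − 36 = 84.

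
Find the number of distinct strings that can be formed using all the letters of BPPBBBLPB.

504

BPPBBBLPB has 9 letters with B appearing 5 times and P appearing 3 times.
Dividing 9! = 362880 by 5!·3! = 720 for the repeated letters gives 504.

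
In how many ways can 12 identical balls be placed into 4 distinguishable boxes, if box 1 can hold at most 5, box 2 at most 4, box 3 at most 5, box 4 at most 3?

By stars and bars, unrestricted non-negative solutions to x_1+…+x_4 = 12 number C(12+3,3) = 455.
Subtract solutions that violate a single cap (substitute x_i' = x_i − (cap_i+1)): x_1 ≥ 6 gives C(9,3) = 84; x_2 ≥ 5 gives C(10,3) = 120; x_3 ≥ 6 gives C(9,3) = 84; x_4 ≥ 4 gives C(11,3) = 165. Together 453.
Add back pairs where two caps are both exceeded: 4 + 1 + 10 + 4 + 20 + 10 = 49.
By inclusion–exclusion the count is 455 − 453 + 49 = 51.

51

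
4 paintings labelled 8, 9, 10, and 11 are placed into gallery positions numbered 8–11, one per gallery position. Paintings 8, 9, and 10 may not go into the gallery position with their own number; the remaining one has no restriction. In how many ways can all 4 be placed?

Let Aᵢ (for i ∈ {8, 9, 10}) be the placements that put painting i in its forbidden gallery position. Any j of these fix j positions, leaving (4−j)! ways to fill the rest, and there are C(3,j) ways to pick which j.
By inclusion–exclusion, the number of valid placements is Σ_{j=0}^{3} (−1)^j C(3,j)·(4−j)!.
Computing: 24 − 18 + 6 − 1 = 11.

11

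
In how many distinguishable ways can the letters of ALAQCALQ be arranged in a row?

1680

The 8 letters of ALAQCALQ have repeats: A appearing 3 times, L appearing twice, and Q appearing twice.
The number of distinct arrangements is 8!/(3!·2!·2!) = 40320/24 = 1680.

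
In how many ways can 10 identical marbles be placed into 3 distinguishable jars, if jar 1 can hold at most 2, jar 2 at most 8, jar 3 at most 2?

By stars and bars, unrestricted non-negative solutions to x_1+…+x_3 = 10 number C(10+2,2) = 66.
Subtract solutions that violate a single cap (substitute x_i' = x_i − (cap_i+1)): x_1 ≥ 3 gives C(9,2) = 36; x_2 ≥ 9 gives C(3,2) = 3; x_3 ≥ 3 gives C(9,2) = 36. Together 75.
Add back pairs where two caps are both exceeded: 0 + 15 + 0 = 15.
By inclusion–exclusion the count is 66 − 75 + 15 = 6.

6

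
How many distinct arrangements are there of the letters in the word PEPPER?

60

Letter multiplicities in PEPPER: E×2, P×3, R×1.
Dividing 6! = 720 by 3!·2! = 12 for the repeated letters gives 60.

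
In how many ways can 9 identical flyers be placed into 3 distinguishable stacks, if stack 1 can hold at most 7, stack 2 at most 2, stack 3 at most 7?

21

By stars and bars, unrestricted non-negative solutions to x_1+…+x_3 = 9 number C(9+2,2) = 55.
Subtract solutions that violate a single cap (substitute x_i' = x_i − (cap_i+1)): x_1 ≥ 8 gives C(3,2) = 3; x_2 ≥ 3 gives C(8,2) = 28; x_3 ≥ 8 gives C(3,2) = 3. Together 34.
No two caps can be exceeded simultaneously, so the pair terms are all 0.
By inclusion–exclusion the count is 55 − 34 + 0 = 21.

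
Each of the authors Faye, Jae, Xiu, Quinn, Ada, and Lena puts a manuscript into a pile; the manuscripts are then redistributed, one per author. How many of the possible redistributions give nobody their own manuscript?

265

Count assignments avoiding every fixed point. For any j of the 6 authors fixed to their own manuscript, the other 6−j can be arranged in (6−j)! ways.
By inclusion–exclusion this is Σ_{j=0}^{6} (−1)^j C(6,j)·(6−j)!.
Computing: 720 − 720 + 360 − 120 + 30 − 6 + 1 = 265.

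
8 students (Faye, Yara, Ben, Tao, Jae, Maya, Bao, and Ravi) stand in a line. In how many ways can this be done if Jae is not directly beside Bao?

30240

There are 8! = 40320 arrangements in all. If Jae and Bao are adjacent, merging them into one block gives 2·(7)! = 10080 arrangements.
So 40320 − 10080 = 30240 arrangements keep them apart.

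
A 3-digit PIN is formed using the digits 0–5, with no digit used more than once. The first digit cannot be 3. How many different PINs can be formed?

The first digit has 6−1 = 5 choices (anything except 3).
The remaining 2 digits are filled from the other 5 symbols without repetition: 5 × 4 = 20.
Total: 5 × 20 = 100.

100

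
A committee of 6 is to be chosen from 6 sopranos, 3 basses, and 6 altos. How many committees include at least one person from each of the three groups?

3915

Unrestricted: C(15,6) = 5005 ways to pick any 6 of the 15.
Subtract selections that omit an entire group: no sopranos → C(9,6) = 84; no basses → C(12,6) = 924; no altos → C(9,6) = 84.
Add back selections omitting two groups (i.e. drawn from a single group): C(6,6) + C(3,6) + C(6,6) = 2.
By inclusion–exclusion: 5005 − 1092 + 2 = 3915.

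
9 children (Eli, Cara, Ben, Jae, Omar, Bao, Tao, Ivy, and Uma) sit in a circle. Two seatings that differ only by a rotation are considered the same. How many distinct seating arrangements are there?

40320

Fix one person's seat to break rotational symmetry; the remaining 8 people can be arranged in (8)! = 40320 ways.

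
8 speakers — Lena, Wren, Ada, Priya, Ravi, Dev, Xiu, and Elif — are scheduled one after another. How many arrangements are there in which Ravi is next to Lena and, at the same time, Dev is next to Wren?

Treat {Ravi,Lena} as one block (2 orders) and {Dev,Wren} as another (2 orders).
That leaves 6 units to arrange: 2 × 2 × 6! = 4 × 720 = 2880.

2880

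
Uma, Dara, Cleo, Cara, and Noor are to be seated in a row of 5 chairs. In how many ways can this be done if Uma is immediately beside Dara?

48

Glue Uma and Dara into one block (2 internal orders), leaving 4 units to arrange in a row.
That gives 2 × 4! = 2 × 24 = 48.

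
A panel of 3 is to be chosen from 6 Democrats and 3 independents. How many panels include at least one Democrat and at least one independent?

Total 3-person selections from all 9: C(9,3) = 84.
Subtract selections that omit an entire group: no Democrats → C(3,3) = 1; no independents → C(6,3) = 20.
Both groups omitted at once is impossible, so 84 − 21 = 63.

63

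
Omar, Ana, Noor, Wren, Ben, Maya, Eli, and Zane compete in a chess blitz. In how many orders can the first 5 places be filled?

6720

This is an ordered selection of 5 from 8: P(8,5).
That gives 8 × 7 × 6 × 5 × 4 = 6720.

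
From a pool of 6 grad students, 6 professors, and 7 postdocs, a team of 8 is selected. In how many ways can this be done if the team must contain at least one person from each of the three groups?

72513

Total 8-person selections from all 19: C(19,8) = 75582.
Selections missing a whole group: no grad students → C(13,8) = 1287; no professors → C(13,8) = 1287; no postdocs → C(12,8) = 495.
Add back selections omitting two groups (i.e. drawn from a single group): C(6,8) + C(6,8) + C(7,8) = 0.
By inclusion–exclusion: 75582 − 3069 + 0 = 72513.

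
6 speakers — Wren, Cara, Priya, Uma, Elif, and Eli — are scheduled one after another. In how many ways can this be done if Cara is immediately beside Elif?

240

Treat {Cara, Elif} as a single unit. There are 5 units to order, and the pair itself can be ordered 2 ways.
So the count is 2·(5)! = 240.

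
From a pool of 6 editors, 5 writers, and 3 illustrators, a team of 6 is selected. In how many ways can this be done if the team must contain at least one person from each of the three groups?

With no constraint there are C(14,6) = 3003 possible selections.
Selections missing a whole group: no editors → C(8,6) = 28; no writers → C(9,6) = 84; no illustrators → C(11,6) = 462.
Add back selections omitting two groups (i.e. drawn from a single group): C(6,6) + C(5,6) + C(3,6) = 1.
By inclusion–exclusion: 3003 − 574 + 1 = 2430.

2430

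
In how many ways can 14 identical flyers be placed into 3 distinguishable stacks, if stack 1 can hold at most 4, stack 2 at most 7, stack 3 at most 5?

Without the upper bounds there are C(16,2) = 120 ways to split 14 among 3 stacks.
Subtract solutions that violate a single cap (substitute x_i' = x_i − (cap_i+1)): x_1 ≥ 5 gives C(11,2) = 55; x_2 ≥ 8 gives C(8,2) = 28; x_3 ≥ 6 gives C(10,2) = 45. Together 128.
Add back pairs where two caps are both exceeded: 3 + 10 + 1 = 14.
By inclusion–exclusion the count is 120 − 128 + 14 = 6.

6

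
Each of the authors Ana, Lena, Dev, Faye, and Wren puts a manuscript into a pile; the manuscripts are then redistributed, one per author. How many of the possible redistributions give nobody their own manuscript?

Let Aᵢ be the assignments in which author i gets their own manuscript. We want the size of the complement of A₁∪…∪A_5.
By inclusion–exclusion this is Σ_{j=0}^{5} (−1)^j C(5,j)·(5−j)!.
Computing: 120 − 120 + 60 − 20 + 5 − 1 = 44.

44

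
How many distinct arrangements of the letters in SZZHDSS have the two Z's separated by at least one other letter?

300

Total arrangements of SZZHDSS: 7!/(3!·2!) = 420.
If the two Z's are adjacent, glue them into one block, leaving 6 items to arrange: (6)!/(3!) = 120 ways.
Subtracting, 420 − 120 = 300 arrangements keep the Z's apart.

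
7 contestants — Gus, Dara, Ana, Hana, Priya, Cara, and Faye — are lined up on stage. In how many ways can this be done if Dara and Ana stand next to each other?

Treat {Dara, Ana} as a single unit. There are 6 units to order, and the pair itself can be ordered 2 ways.
So the count is 2·(6)! = 1440.

1440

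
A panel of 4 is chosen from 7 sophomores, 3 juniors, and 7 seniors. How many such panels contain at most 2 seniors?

1995

Split by how many seniors are chosen (0 through 2).
Sum: C(7,0)·C(10,4) + C(7,1)·C(10,3) + C(7,2)·C(10,2) = 210 + 840 + 945 = 1995.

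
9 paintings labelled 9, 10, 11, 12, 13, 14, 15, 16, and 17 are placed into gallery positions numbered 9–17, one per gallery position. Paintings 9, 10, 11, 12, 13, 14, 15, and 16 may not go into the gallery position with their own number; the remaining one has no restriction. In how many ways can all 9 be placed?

148329

Let Aᵢ (for 9 ≤ i ≤ 16) be the placements that put painting i in its forbidden gallery position. Any j of these fix j positions, leaving (9−j)! ways to fill the rest, and there are C(8,j) ways to pick which j.
By inclusion–exclusion, the number of valid placements is Σ_{j=0}^{8} (−1)^j C(8,j)·(9−j)!.
Computing: 362880 − 322560 + 141120 − 40320 + 8400 − 1344 + 168 − 16 + 1 = 148329.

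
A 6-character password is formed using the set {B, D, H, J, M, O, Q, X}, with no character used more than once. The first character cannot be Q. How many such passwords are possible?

The first character has 8−1 = 7 choices (anything except Q).
The remaining 5 characters are filled from the other 7 symbols without repetition: 7 × 6 × 5 × 4 × 3 = 2520.
Total: 7 × 2520 = 17640.

17640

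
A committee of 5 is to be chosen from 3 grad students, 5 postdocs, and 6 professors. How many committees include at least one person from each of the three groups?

1365

With no constraint there are C(14,5) = 2002 possible selections.
Selections missing a whole group: no grad students → C(11,5) = 462; no postdocs → C(9,5) = 126; no professors → C(8,5) = 56.
Add back selections omitting two groups (i.e. drawn from a single group): C(3,5) + C(5,5) + C(6,5) = 7.
By inclusion–exclusion: 2002 − 644 + 7 = 1365.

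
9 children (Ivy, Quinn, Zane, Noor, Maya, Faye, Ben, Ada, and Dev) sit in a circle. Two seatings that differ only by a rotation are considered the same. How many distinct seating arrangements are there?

40320

Seat Ivy anywhere (absorbing the rotational symmetry), then permute the other 8: (8)! = 40320.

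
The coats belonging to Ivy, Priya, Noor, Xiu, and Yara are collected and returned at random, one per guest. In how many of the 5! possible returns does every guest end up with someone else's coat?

44

Count assignments avoiding every fixed point. For any j of the 5 guests fixed to their own coat, the other 5−j can be arranged in (5−j)! ways.
By inclusion–exclusion this is Σ_{j=0}^{5} (−1)^j C(5,j)·(5−j)!.
Computing: 120 − 120 + 60 − 20 + 5 − 1 = 44.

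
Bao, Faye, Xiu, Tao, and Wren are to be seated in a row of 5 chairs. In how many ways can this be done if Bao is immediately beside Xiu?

Treat {Bao, Xiu} as a single unit. There are 4 units to order, and the pair itself can be ordered 2 ways.
So the count is 2·(4)! = 48.

48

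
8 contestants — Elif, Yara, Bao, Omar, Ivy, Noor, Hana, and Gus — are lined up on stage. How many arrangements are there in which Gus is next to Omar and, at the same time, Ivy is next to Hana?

Treat {Gus,Omar} as one block (2 orders) and {Ivy,Hana} as another (2 orders).
That leaves 6 units to arrange: 2 × 2 × 6! = 4 × 720 = 2880.

2880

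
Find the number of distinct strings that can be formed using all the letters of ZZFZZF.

ZZFZZF has 6 letters with F appearing twice and Z appearing 4 times.
Dividing 6! = 720 by 4!·2! = 48 for the repeated letters gives 15.

15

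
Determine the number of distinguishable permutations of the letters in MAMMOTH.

Letter multiplicities in MAMMOTH: A×1, H×1, M×3, O×1, T×1.
The number of distinct arrangements is 7!/(3!) = 5040/6 = 840.

840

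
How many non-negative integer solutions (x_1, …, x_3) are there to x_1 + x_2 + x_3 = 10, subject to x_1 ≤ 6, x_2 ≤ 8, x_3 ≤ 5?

38

Without the upper bounds there are C(12,2) = 66 ways to split 10 among 3 variables.
Subtract solutions that violate a single cap (substitute x_i' = x_i − (cap_i+1)): x_1 ≥ 7 gives C(5,2) = 10; x_2 ≥ 9 gives C(3,2) = 3; x_3 ≥ 6 gives C(6,2) = 15. Together 28.
No two caps can be exceeded simultaneously, so the pair terms are all 0.
By inclusion–exclusion the count is 66 − 28 + 0 = 38.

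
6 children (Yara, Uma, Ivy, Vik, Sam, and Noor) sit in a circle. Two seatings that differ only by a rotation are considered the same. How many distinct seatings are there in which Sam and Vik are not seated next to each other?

72

All circular seatings of 6 people number (5)! = 120.
Seatings with Sam beside Vik: treat them as a block with 2 internal orders, giving 2 × (4)! = 48.
Subtracting, 120 − 48 = 72.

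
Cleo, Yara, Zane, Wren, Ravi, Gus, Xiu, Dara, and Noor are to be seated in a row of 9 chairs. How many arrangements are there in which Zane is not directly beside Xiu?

282240

There are 9! = 362880 arrangements in all. If Zane and Xiu are adjacent, merging them into one block gives 2·(8)! = 80640 arrangements.
So 362880 − 80640 = 282240 arrangements keep them apart.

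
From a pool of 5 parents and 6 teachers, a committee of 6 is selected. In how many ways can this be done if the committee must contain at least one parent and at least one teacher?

461

Unrestricted: C(11,6) = 462 ways to pick any 6 of the 11.
Selections missing a whole group: no parents → C(6,6) = 1; no teachers → C(5,6) = 0.
Both groups omitted at once is impossible, so 462 − 1 = 461.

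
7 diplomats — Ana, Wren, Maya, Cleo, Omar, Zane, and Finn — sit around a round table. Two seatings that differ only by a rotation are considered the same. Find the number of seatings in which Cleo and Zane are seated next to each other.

240

Treat {Cleo, Zane} as one unit (2 internal orders) and seat the resulting 6 units around the table: (5)! circular arrangements.
So 2 × (5)! = 2 × 120 = 240.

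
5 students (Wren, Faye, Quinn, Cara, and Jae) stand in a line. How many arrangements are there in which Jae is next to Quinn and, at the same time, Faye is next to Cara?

Treat {Jae,Quinn} as one block (2 orders) and {Faye,Cara} as another (2 orders).
That leaves 3 units to arrange: 2 × 2 × 3! = 4 × 6 = 24.

24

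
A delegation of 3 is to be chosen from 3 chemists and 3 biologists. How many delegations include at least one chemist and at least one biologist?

18

Total 3-person selections from all 6: C(6,3) = 20.
Subtract selections that omit an entire group: no chemists → C(3,3) = 1; no biologists → C(3,3) = 1.
Both groups omitted at once is impossible, so 20 − 2 = 18.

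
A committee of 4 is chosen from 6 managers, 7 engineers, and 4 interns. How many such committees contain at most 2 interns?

2327

Split by how many interns are chosen (0 through 2).
Sum: C(4,0)·C(13,4) + C(4,1)·C(13,3) + C(4,2)·C(13,2) = 715 + 1144 + 468 = 2327.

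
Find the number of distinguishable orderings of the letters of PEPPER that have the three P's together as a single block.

12

Treat the 3 copies of P as a single block. The multiset to arrange is then {PPP, E, E, R}, 4 items in all.
That gives (4)!/(2!) = 12 arrangements.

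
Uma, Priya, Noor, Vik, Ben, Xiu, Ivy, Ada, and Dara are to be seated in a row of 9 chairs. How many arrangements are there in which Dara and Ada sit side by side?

Place the 7 others and the Dara-Ada pair as 8 objects in a line; the pair has 2 internal arrangements.
That gives 2 × 8! = 2 × 40320 = 80640.

80640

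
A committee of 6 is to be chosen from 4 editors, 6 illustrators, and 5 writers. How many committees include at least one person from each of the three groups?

4250

Total 6-person selections from all 15: C(15,6) = 5005.
Selections missing a whole group: no editors → C(11,6) = 462; no illustrators → C(9,6) = 84; no writers → C(10,6) = 210.
Add back selections omitting two groups (i.e. drawn from a single group): C(4,6) + C(6,6) + C(5,6) = 1.
By inclusion–exclusion: 5005 − 756 + 1 = 4250.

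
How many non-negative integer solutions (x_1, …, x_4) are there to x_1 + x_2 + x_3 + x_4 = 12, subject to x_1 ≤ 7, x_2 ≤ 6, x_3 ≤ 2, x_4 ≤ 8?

Ignoring the caps, the number of non-negative solutions to x_1+…+x_4 = 12 is C(15,3) = 455.
Subtract solutions that violate a single cap (substitute x_i' = x_i − (cap_i+1)): x_1 ≥ 8 gives C(7,3) = 35; x_2 ≥ 7 gives C(8,3) = 56; x_3 ≥ 3 gives C(12,3) = 220; x_4 ≥ 9 gives C(6,3) = 20. Together 331.
Add back pairs where two caps are both exceeded: 0 + 4 + 0 + 10 + 0 + 1 = 15.
By inclusion–exclusion the count is 455 − 331 + 15 = 139.

139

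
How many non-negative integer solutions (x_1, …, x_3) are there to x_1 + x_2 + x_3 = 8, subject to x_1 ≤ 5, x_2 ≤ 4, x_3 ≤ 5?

Without the upper bounds there are C(10,2) = 45 ways to split 8 among 3 variables.
Subtract solutions that violate a single cap (substitute x_i' = x_i − (cap_i+1)): x_1 ≥ 6 gives C(4,2) = 6; x_2 ≥ 5 gives C(5,2) = 10; x_3 ≥ 6 gives C(4,2) = 6. Together 22.
No two caps can be exceeded simultaneously, so the pair terms are all 0.
By inclusion–exclusion the count is 45 − 22 + 0 = 23.

23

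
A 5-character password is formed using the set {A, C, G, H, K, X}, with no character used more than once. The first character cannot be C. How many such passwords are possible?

The first character has 6−1 = 5 choices (anything except C).
The remaining 4 characters are filled from the other 5 symbols without repetition: 5 × 4 × 3 × 2 = 120.
Total: 5 × 120 = 600.

600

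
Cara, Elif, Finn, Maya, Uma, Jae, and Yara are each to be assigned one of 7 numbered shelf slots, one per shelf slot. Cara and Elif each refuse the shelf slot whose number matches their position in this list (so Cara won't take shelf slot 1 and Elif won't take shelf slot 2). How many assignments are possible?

Let Aᵢ (for i ∈ {1, 2}) be the placements that put person i in their forbidden shelf slot. Any j of these fix j positions, leaving (7−j)! ways to fill the rest, and there are C(2,j) ways to pick which j.
By inclusion–exclusion, the number of valid placements is Σ_{j=0}^{2} (−1)^j C(2,j)·(7−j)!.
Computing: 5040 − 1440 + 120 = 3720.

3720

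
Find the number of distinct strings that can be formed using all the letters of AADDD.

10

Letter multiplicities in AADDD: A×2, D×3.
So there are 5! / (3!·2!) = 10 distinguishable arrangements.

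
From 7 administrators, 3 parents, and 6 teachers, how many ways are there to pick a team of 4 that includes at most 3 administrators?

Split by how many administrators are chosen (0 through 3).
Sum: C(7,0)·C(9,4) + C(7,1)·C(9,3) + C(7,2)·C(9,2) + C(7,3)·C(9,1) = 126 + 588 + 756 + 315 = 1785.

1785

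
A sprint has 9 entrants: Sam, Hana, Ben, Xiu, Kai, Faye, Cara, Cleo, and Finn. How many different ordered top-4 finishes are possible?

This is an ordered selection of 4 from 9: P(9,4).
That gives 9 × 8 × 7 × 6 = 3024.

3024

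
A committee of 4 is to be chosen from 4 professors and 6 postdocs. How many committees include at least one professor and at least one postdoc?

194

Total 4-person selections from all 10: C(10,4) = 210.
Selections missing a whole group: no professors → C(6,4) = 15; no postdocs → C(4,4) = 1.
Both groups omitted at once is impossible, so 210 − 16 = 194.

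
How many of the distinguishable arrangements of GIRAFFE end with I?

360

With the last slot taken by I, it remains to arrange the other 6 letters (GRAFFE).
Those 6 letters have F appearing twice, giving (6)!/(2!) = 360.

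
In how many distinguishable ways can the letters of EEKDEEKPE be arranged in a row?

1512

The 9 letters of EEKDEEKPE have repeats: E appearing 5 times and K appearing twice.
The number of distinct arrangements is 9!/(5!·2!) = 362880/240 = 1512.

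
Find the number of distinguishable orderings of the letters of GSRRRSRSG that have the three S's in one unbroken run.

Treat the 3 copies of S as a single block. The multiset to arrange is then {SSS, G, G, R, R, R, R}, 7 items in all.
That gives (7)!/(4!·2!) = 105 arrangements.

105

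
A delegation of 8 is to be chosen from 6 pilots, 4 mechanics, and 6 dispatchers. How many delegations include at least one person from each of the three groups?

12285

Unrestricted: C(16,8) = 12870 ways to pick any 8 of the 16.
Selections missing a whole group: no pilots → C(10,8) = 45; no mechanics → C(12,8) = 495; no dispatchers → C(10,8) = 45.
Add back selections omitting two groups (i.e. drawn from a single group): C(6,8) + C(4,8) + C(6,8) = 0.
By inclusion–exclusion: 12870 − 585 + 0 = 12285.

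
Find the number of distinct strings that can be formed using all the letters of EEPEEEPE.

28

EEPEEEPE has 8 letters with E appearing 6 times and P appearing twice.
Dividing 8! = 40320 by 6!·2! = 1440 for the repeated letters gives 28.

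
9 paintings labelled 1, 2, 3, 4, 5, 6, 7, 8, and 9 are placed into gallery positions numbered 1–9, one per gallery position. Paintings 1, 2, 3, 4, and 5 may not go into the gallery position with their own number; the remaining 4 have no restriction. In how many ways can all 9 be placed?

Let Aᵢ (for 1 ≤ i ≤ 5) be the placements that put painting i in its forbidden gallery position. Any j of these fix j positions, leaving (9−j)! ways to fill the rest, and there are C(5,j) ways to pick which j.
By inclusion–exclusion, the number of valid placements is Σ_{j=0}^{5} (−1)^j C(5,j)·(9−j)!.
Computing: 362880 − 201600 + 50400 − 7200 + 600 − 24 = 205056.

205056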